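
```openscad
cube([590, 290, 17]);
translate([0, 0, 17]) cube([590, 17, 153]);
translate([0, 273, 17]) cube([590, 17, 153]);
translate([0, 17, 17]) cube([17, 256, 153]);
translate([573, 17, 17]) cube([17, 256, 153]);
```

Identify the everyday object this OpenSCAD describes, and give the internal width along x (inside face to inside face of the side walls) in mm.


An open box. The internal width is 556 mm.

A 590×290 base slab with four walls standing on it — an open box. The base is 590 mm wide and the walls are 17 mm thick, so the internal width is 590 − 2 × 17 = 556 mm.


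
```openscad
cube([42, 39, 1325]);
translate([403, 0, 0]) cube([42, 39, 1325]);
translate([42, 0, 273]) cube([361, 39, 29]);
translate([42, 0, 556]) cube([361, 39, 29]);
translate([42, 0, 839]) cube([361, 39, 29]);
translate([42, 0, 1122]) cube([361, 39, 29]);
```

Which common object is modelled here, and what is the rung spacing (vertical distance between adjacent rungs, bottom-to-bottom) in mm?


A ladder. The rung spacing is 283 mm.

Two tall 42×39 posts with 4 short bars between them — a ladder. Adjacent rungs sit at z = 273 and z = 556, so the spacing is 556 − 273 = 283 mm.


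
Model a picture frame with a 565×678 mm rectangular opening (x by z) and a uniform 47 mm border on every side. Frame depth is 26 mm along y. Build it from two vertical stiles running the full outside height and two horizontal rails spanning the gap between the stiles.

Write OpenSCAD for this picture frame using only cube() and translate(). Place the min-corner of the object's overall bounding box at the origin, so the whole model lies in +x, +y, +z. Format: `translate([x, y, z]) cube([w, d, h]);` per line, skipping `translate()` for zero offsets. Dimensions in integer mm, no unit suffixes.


cube([47, 26, 772]);
translate([612, 0, 0]) cube([47, 26, 772]);
translate([47, 0, 0]) cube([565, 26, 47]);
translate([47, 0, 725]) cube([565, 26, 47]);


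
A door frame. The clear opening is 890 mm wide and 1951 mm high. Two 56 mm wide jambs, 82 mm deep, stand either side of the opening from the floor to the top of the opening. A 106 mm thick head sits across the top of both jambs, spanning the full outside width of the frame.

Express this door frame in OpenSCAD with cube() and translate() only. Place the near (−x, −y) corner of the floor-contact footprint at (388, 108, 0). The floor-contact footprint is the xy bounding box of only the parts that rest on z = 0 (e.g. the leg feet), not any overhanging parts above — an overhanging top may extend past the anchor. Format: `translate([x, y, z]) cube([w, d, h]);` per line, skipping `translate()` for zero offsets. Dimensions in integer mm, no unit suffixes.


translate([388, 108, 0]) cube([56, 82, 1951]);
translate([1334, 108, 0]) cube([56, 82, 1951]);
translate([388, 108, 1951]) cube([1002, 82, 106]);


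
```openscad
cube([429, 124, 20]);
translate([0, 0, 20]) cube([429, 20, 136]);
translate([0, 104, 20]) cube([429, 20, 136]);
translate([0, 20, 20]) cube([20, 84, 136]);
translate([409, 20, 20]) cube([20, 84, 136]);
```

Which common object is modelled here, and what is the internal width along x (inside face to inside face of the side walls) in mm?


An open box. The internal width is 389 mm.

A 429×124 base slab with four walls standing on it — an open box. The base is 429 mm wide and the walls are 20 mm thick, so the internal width is 429 − 2 × 20 = 389 mm.


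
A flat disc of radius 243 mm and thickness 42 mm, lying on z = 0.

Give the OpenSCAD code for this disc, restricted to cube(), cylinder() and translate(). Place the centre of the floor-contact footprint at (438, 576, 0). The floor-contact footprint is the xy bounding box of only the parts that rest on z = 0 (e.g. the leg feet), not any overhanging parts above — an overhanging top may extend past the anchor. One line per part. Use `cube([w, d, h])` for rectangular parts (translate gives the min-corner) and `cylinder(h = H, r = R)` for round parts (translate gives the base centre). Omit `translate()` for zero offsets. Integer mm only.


translate([438, 576, 0]) cylinder(h = 42, r = 243);


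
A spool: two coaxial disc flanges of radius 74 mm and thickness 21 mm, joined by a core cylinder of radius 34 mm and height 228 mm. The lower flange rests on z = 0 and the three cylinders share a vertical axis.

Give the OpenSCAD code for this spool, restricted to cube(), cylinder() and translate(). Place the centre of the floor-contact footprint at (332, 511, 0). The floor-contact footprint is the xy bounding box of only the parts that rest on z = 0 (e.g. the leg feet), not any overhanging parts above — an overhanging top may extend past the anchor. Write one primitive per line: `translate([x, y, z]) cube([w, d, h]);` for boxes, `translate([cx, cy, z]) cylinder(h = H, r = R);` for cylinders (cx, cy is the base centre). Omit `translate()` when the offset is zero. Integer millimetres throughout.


translate([332, 511, 0]) cylinder(h = 21, r = 74);
translate([332, 511, 21]) cylinder(h = 228, r = 34);
translate([332, 511, 249]) cylinder(h = 21, r = 74);


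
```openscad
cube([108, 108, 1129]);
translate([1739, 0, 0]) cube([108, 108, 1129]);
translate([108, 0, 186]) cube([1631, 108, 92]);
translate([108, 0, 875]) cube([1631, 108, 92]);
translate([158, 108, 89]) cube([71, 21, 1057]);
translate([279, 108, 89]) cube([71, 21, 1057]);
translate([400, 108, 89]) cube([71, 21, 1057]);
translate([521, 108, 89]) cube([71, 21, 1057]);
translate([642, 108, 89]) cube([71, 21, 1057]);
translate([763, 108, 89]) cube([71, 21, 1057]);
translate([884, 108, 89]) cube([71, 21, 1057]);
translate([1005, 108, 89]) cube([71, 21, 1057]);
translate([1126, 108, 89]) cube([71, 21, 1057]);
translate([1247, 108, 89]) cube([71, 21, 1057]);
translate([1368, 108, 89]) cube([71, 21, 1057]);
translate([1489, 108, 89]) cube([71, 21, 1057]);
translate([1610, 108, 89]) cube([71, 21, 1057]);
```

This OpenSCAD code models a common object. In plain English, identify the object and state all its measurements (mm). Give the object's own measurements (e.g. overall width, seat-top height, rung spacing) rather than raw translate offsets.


A fence section. Two 108×108 mm posts, 1129 mm tall, stand on the floor with a clear span of 1631 mm between their inner faces. Two horizontal rails of 108×92 mm section span the gap between the posts with their undersides at z = 186 mm and z = 875 mm, flush with the posts' −y face. 13 pickets, each 71 mm wide, 21 mm thick and 1057 mm tall, are fixed to the +y face of the rails with their bottoms at z = 89 mm, spaced across the span with a 50 mm gap after the −x post and between neighbouring pickets, with 58 mm left before the +x post.


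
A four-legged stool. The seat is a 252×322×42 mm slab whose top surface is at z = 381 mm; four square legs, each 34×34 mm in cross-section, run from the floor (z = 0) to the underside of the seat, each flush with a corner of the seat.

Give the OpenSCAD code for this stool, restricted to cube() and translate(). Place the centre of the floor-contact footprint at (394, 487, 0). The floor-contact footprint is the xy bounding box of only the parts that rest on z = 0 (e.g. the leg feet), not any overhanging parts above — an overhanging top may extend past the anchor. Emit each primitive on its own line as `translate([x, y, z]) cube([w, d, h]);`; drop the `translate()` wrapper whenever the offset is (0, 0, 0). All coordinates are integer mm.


translate([268, 326, 339]) cube([252, 322, 42]);
translate([268, 326, 0]) cube([34, 34, 339]);
translate([486, 326, 0]) cube([34, 34, 339]);
translate([268, 614, 0]) cube([34, 34, 339]);
translate([486, 614, 0]) cube([34, 34, 339]);


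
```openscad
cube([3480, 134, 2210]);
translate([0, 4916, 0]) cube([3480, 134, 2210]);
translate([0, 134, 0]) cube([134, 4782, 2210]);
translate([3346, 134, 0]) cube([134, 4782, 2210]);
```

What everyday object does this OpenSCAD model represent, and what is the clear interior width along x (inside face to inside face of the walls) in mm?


A house (or room) frame. The interior width is 3212 mm.

Four 2210 mm walls enclosing a rectangle with no floor or roof — a room or house frame. Outside width is 3480 mm and wall thickness is 134 mm, so the interior width is 3480 − 2 × 134 = 3212 mm.


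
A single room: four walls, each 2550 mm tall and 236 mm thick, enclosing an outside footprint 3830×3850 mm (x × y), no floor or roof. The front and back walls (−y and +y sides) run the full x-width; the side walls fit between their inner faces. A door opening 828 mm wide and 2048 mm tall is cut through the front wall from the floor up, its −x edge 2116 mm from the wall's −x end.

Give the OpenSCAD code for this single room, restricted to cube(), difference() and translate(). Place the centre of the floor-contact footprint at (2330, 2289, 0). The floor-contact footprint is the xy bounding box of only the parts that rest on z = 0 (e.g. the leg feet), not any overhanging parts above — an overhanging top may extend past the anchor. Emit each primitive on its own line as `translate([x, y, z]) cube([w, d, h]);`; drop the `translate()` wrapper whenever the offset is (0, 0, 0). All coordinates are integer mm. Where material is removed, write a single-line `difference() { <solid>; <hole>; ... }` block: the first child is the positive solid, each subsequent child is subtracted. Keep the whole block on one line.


difference() { translate([415, 364, 0]) cube([3830, 236, 2550]); translate([2531, 364, 0]) cube([828, 236, 2048]); }
translate([415, 3978, 0]) cube([3830, 236, 2550]);
translate([415, 600, 0]) cube([236, 3378, 2550]);
translate([4009, 600, 0]) cube([236, 3378, 2550]);


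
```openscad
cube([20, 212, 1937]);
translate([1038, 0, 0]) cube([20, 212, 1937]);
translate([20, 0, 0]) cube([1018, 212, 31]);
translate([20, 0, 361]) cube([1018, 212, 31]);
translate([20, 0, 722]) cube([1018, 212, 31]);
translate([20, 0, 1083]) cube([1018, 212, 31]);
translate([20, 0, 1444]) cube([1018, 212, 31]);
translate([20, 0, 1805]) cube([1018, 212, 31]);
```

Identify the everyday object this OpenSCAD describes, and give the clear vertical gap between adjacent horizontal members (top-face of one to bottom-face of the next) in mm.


A bookshelf. The clear shelf gap is 330 mm.

Two tall side panels with 6 horizontal boards between them — a bookshelf. The first two shelf undersides are at z = 0 and z = 361; with shelf thickness 31, the clear gap is 361 − 0 − 31 = 330 mm.


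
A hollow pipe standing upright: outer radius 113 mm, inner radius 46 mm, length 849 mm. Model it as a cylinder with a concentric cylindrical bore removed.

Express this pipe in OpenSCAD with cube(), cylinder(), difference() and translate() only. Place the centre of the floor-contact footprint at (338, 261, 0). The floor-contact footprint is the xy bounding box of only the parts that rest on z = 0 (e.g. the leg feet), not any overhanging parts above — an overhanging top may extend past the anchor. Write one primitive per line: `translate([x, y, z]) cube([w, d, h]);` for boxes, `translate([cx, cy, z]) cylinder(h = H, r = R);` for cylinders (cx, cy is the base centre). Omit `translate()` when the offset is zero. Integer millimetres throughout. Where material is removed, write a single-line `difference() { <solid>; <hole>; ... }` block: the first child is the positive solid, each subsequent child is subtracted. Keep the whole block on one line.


difference() { translate([338, 261, 0]) cylinder(h = 849, r = 113); translate([338, 261, 0]) cylinder(h = 849, r = 46); }


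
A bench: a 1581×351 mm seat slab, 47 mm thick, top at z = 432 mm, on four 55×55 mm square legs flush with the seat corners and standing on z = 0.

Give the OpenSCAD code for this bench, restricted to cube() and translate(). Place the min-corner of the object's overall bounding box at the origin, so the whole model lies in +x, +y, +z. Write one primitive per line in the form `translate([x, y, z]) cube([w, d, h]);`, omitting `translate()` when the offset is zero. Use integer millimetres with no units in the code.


translate([0, 0, 385]) cube([1581, 351, 47]);
cube([55, 55, 385]);
translate([0, 296, 0]) cube([55, 55, 385]);
translate([1526, 0, 0]) cube([55, 55, 385]);
translate([1526, 296, 0]) cube([55, 55, 385]);


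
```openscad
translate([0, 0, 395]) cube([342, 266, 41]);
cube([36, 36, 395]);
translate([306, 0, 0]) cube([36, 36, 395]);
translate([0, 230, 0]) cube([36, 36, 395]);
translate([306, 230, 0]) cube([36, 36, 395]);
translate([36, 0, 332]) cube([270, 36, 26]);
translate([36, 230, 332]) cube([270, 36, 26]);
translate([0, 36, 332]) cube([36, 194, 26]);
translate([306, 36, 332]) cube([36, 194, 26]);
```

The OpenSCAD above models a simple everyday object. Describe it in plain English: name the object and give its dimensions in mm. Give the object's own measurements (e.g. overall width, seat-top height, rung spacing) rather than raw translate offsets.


A simple wooden stool: a rectangular seat 342 mm (x) by 266 mm (y), 41 mm thick, top face at z = 436 mm, on four square legs, each 36×36 mm in cross-section. The legs rest on z = 0, each flush with a corner of the seat. Four stretchers, 36 mm wide and 26 mm tall, connect adjacent legs with their undersides at z = 332 mm, each running between the inner faces of the legs it joins and aligned with the legs' outer faces on the other axis.


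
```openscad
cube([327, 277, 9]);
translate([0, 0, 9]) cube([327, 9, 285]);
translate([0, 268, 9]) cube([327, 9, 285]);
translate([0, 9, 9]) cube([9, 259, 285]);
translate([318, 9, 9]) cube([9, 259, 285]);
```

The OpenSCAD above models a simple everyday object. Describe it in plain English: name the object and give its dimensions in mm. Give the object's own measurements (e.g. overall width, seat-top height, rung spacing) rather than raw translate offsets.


An open-topped rectangular box: outside dimensions 327×277×294 mm, with a uniform wall and base thickness of 9 mm. The base is a full 327×277 slab on the floor; four walls sit on top of the base. The front and back walls (the −y and +y sides) span the full width; the two side walls fit between them.


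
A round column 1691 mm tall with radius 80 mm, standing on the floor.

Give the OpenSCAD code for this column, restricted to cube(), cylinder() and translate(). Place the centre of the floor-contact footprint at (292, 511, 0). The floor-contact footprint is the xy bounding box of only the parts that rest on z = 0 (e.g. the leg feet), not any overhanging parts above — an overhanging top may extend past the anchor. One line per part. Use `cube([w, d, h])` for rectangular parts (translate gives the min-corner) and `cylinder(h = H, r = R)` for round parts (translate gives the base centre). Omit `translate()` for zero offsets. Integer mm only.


translate([292, 511, 0]) cylinder(h = 1691, r = 80);


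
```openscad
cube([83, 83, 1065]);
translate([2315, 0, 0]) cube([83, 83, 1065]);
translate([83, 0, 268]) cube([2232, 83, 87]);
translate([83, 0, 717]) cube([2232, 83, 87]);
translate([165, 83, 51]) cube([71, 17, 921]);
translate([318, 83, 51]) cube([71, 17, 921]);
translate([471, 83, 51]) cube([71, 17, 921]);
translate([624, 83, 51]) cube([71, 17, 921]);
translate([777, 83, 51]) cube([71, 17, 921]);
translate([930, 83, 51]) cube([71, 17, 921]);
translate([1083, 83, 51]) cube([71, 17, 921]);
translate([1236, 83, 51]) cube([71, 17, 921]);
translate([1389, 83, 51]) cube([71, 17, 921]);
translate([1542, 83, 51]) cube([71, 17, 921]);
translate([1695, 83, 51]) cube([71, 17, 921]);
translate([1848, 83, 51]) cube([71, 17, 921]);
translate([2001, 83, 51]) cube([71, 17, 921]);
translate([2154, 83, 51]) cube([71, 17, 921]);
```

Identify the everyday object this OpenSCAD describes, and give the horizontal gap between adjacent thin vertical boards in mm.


A fence section. The picket gap is 82 mm.

Two posts, two rails, 14 pickets — a fence section. Span 2232 mm holds 14 pickets of 71 mm with 15 equal gaps: ⌊(2232 − 14·71) / 15⌋ = 82 mm.


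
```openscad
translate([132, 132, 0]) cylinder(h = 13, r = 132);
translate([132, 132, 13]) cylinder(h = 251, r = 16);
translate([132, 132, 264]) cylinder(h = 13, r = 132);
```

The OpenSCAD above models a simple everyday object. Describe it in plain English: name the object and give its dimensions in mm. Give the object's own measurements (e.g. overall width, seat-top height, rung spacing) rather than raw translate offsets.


A spool: two coaxial disc flanges of radius 132 mm and thickness 13 mm, joined by a core cylinder of radius 16 mm and height 251 mm. The lower flange rests on z = 0 and the three cylinders share a vertical axis.


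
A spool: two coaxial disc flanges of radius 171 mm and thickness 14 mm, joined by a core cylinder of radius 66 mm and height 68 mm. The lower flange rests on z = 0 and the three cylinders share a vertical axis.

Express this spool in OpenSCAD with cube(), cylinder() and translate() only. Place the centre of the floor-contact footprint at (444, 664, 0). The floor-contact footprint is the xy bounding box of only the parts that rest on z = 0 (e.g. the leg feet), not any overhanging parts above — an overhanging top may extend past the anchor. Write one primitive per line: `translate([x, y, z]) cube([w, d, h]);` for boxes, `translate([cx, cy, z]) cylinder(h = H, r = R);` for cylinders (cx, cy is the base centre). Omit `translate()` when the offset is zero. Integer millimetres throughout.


translate([444, 664, 0]) cylinder(h = 14, r = 171);
translate([444, 664, 14]) cylinder(h = 68, r = 66);
translate([444, 664, 82]) cylinder(h = 14, r = 171);


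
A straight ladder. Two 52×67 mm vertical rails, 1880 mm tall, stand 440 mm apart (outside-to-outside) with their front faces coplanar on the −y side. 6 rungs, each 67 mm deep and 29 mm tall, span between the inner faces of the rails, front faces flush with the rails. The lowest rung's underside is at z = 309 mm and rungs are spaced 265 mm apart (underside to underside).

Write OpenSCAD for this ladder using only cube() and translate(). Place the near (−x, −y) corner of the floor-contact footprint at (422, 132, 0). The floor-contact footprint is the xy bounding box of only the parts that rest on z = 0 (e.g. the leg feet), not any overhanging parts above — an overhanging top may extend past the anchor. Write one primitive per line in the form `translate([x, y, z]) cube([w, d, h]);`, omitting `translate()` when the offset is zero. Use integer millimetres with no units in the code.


translate([422, 132, 0]) cube([52, 67, 1880]);
translate([810, 132, 0]) cube([52, 67, 1880]);
translate([474, 132, 309]) cube([336, 67, 29]);
translate([474, 132, 574]) cube([336, 67, 29]);
translate([474, 132, 839]) cube([336, 67, 29]);
translate([474, 132, 1104]) cube([336, 67, 29]);
translate([474, 132, 1369]) cube([336, 67, 29]);
translate([474, 132, 1634]) cube([336, 67, 29]);


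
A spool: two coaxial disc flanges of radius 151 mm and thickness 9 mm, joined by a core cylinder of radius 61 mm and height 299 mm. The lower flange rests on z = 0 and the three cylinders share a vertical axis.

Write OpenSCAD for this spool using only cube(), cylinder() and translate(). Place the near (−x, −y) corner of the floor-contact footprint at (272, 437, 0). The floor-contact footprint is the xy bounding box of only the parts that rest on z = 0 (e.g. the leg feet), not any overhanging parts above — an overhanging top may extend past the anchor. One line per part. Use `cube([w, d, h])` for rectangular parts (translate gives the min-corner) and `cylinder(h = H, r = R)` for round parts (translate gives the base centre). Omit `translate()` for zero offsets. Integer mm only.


translate([423, 588, 0]) cylinder(h = 9, r = 151);
translate([423, 588, 9]) cylinder(h = 299, r = 61);
translate([423, 588, 308]) cylinder(h = 9, r = 151);


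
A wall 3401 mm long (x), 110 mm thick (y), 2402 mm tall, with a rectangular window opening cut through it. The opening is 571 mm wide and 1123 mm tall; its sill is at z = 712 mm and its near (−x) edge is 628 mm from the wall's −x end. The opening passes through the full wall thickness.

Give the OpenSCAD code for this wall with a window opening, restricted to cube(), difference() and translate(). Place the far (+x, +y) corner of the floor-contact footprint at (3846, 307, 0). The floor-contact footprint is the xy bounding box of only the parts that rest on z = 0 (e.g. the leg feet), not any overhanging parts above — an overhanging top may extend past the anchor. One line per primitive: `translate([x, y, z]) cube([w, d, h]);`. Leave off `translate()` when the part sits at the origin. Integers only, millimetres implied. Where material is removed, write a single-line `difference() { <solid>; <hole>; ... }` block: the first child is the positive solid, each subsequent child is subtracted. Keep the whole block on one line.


difference() { translate([445, 197, 0]) cube([3401, 110, 2402]); translate([1073, 197, 712]) cube([571, 110, 1123]); }


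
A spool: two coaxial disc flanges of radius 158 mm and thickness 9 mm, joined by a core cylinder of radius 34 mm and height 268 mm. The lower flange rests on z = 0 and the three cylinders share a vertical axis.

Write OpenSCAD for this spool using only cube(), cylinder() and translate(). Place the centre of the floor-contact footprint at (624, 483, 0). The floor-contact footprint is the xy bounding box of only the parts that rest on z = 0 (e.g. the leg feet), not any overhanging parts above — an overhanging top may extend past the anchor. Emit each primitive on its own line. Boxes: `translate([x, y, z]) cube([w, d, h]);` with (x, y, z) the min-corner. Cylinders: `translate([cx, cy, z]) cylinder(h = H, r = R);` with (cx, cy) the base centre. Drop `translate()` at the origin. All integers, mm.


translate([624, 483, 0]) cylinder(h = 9, r = 158);
translate([624, 483, 9]) cylinder(h = 268, r = 34);
translate([624, 483, 277]) cylinder(h = 9, r = 158);


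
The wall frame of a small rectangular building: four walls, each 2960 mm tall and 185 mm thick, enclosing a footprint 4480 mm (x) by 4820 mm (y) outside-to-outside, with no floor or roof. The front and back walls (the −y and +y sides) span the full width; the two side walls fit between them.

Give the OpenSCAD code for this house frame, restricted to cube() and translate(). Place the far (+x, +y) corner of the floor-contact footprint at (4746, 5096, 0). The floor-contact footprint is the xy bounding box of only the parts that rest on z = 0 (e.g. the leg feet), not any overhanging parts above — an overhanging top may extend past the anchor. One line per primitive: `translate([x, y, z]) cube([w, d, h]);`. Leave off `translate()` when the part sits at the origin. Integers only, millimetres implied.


translate([266, 276, 0]) cube([4480, 185, 2960]);
translate([266, 4911, 0]) cube([4480, 185, 2960]);
translate([266, 461, 0]) cube([185, 4450, 2960]);
translate([4561, 461, 0]) cube([185, 4450, 2960]);


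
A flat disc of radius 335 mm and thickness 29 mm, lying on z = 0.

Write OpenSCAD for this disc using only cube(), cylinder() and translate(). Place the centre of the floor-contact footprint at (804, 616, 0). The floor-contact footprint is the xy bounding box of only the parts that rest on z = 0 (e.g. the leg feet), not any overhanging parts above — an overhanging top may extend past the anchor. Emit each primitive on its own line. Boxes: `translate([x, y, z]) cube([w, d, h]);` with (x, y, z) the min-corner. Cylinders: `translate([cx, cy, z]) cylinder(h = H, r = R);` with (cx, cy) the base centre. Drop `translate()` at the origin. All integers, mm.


translate([804, 616, 0]) cylinder(h = 29, r = 335);


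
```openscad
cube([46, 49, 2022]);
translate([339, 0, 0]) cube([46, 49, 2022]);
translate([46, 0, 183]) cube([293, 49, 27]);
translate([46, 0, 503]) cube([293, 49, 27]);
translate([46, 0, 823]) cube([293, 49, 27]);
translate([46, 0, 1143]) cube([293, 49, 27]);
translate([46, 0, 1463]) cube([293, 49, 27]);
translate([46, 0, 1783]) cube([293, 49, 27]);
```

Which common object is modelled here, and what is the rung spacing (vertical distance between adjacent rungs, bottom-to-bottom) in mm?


A ladder. The rung spacing is 320 mm.

Two tall 46×49 posts with 6 short bars between them — a ladder. Adjacent rungs sit at z = 183 and z = 503, so the spacing is 503 − 183 = 320 mm.


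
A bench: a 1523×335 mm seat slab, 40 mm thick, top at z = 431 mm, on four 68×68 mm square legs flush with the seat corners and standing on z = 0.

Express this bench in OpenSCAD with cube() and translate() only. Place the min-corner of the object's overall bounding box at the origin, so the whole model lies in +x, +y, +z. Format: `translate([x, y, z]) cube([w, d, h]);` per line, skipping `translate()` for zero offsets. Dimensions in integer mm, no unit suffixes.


translate([0, 0, 391]) cube([1523, 335, 40]);
cube([68, 68, 391]);
translate([0, 267, 0]) cube([68, 68, 391]);
translate([1455, 0, 0]) cube([68, 68, 391]);
translate([1455, 267, 0]) cube([68, 68, 391]);


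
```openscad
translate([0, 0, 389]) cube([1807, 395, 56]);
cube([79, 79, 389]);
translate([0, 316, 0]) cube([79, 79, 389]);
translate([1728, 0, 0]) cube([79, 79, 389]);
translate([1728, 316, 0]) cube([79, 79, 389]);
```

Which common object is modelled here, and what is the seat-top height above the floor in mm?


A bench. The seat-top height is 445 mm.

A long slab on four corner posts — a bench. The slab sits at z = 389 with thickness 56, so the top is 389 + 56 = 445 mm.


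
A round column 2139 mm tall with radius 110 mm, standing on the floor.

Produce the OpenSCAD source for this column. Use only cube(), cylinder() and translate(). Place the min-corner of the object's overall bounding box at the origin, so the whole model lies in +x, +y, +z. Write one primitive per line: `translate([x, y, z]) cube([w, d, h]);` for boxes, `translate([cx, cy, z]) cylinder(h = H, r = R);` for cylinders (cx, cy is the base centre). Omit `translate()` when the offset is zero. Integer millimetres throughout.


translate([110, 110, 0]) cylinder(h = 2139, r = 110);


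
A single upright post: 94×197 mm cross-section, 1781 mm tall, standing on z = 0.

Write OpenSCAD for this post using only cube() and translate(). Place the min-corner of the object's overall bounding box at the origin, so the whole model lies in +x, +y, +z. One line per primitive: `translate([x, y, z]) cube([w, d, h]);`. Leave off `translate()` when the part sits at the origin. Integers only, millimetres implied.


cube([94, 197, 1781]);


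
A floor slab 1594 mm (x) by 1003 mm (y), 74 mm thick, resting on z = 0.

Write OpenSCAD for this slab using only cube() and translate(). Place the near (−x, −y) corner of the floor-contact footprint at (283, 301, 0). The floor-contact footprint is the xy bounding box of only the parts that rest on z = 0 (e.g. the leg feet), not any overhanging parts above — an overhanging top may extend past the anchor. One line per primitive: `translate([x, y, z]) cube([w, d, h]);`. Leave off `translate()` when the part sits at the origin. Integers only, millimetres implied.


translate([283, 301, 0]) cube([1594, 1003, 74]);


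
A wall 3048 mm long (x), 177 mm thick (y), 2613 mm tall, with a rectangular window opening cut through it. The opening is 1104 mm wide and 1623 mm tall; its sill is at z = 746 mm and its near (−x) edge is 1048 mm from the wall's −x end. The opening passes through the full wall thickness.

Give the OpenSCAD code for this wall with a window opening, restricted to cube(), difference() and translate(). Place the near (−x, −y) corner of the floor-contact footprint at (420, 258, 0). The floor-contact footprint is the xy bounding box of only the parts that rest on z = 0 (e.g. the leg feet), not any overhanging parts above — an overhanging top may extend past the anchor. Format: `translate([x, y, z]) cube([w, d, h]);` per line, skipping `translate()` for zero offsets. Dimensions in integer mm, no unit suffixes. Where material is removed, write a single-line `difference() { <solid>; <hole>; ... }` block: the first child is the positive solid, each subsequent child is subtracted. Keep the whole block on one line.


difference() { translate([420, 258, 0]) cube([3048, 177, 2613]); translate([1468, 258, 746]) cube([1104, 177, 1623]); }


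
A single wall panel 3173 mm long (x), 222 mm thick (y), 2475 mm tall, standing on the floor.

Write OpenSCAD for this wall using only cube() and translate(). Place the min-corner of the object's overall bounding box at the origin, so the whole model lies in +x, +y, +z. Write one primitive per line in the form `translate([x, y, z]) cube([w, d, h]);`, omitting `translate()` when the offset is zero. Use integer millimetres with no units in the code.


cube([3173, 222, 2475]);


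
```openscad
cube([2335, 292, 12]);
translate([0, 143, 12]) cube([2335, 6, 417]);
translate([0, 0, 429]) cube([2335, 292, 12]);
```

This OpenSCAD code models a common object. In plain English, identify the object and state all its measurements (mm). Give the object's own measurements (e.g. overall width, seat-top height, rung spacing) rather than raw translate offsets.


An I-beam lying along x, 2335 mm long. Overall section height 441 mm. Two flanges 292 mm wide (y) and 12 mm thick, one on the floor and one at the top; a web 6 mm thick runs between them, centred on the flange width.


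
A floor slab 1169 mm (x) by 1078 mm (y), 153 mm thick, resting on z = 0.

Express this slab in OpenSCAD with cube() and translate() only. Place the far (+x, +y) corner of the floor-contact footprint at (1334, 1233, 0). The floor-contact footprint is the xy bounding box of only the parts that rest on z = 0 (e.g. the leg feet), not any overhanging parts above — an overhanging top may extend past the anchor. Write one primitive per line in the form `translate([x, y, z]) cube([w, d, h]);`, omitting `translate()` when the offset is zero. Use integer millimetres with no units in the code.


translate([165, 155, 0]) cube([1169, 1078, 153]);


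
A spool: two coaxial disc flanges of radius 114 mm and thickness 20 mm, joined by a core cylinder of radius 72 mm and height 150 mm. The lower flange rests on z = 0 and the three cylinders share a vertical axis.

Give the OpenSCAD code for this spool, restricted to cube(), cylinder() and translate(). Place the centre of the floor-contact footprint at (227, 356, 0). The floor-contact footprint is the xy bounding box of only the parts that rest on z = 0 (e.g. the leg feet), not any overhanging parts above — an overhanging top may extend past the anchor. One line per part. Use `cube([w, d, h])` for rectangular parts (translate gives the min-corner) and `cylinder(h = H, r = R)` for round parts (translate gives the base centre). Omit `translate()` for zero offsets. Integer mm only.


translate([227, 356, 0]) cylinder(h = 20, r = 114);
translate([227, 356, 20]) cylinder(h = 150, r = 72);
translate([227, 356, 170]) cylinder(h = 20, r = 114);


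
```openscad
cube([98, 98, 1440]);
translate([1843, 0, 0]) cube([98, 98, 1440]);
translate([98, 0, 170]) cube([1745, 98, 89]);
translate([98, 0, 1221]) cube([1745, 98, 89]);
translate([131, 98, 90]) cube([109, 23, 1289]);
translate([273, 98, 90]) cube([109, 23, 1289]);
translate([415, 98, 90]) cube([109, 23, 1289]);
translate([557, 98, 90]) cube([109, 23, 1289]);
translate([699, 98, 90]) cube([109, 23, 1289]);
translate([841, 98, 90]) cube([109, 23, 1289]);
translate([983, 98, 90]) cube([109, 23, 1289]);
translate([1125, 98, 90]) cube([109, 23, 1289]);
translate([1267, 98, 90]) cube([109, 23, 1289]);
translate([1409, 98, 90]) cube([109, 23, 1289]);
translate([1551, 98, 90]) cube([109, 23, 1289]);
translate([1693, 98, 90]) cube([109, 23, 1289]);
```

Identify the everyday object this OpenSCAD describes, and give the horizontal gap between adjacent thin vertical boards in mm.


A fence section. The picket gap is 33 mm.

Two posts, two rails, 12 pickets — a fence section. Span 1745 mm holds 12 pickets of 109 mm with 13 equal gaps: ⌊(1745 − 12·109) / 13⌋ = 33 mm.


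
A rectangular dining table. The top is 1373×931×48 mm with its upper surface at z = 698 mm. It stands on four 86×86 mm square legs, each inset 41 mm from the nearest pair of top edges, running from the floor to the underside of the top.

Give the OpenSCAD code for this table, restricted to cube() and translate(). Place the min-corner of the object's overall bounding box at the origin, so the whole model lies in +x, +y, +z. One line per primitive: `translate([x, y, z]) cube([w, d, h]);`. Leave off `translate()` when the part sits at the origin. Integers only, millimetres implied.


translate([0, 0, 650]) cube([1373, 931, 48]);
translate([41, 41, 0]) cube([86, 86, 650]);
translate([1246, 41, 0]) cube([86, 86, 650]);
translate([41, 804, 0]) cube([86, 86, 650]);
translate([1246, 804, 0]) cube([86, 86, 650]);


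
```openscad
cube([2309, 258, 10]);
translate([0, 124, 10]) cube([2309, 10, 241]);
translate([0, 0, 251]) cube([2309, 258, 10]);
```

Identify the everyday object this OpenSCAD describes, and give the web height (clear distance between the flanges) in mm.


An I-beam. The web height is 241 mm.

Two wide flanges with a thin centred web — an I-beam. Overall 261 mm minus two 10 mm flanges gives a web of 261 − 2·10 = 241 mm.


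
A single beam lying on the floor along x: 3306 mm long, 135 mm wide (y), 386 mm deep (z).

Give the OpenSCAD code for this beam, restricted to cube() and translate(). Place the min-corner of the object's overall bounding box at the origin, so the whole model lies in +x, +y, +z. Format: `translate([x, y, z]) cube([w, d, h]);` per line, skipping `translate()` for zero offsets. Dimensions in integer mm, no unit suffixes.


cube([3306, 135, 386]);


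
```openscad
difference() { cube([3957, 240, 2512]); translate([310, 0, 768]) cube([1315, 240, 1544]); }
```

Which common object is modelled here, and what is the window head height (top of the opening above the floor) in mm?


A wall with a window opening. The window head height is 2312 mm.

A wall with a rectangular opening subtracted — a window. Sill at z = 768, opening 1544 mm tall, so the head is at 768 + 1544 = 2312 mm.


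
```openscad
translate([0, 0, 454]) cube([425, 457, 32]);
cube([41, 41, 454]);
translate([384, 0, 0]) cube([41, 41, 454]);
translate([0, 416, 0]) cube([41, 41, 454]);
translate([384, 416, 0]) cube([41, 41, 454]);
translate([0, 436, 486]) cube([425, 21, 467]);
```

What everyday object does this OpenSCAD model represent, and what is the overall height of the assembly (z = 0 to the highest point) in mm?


A chair. The overall height is 953 mm.

A slab on four corner posts with a tall panel at the back — a chair. The seat slab sits at z = 454 with thickness 32, and the 467 mm backrest starts at the seat top, so the overall height is 454 + 32 + 467 = 953 mm.


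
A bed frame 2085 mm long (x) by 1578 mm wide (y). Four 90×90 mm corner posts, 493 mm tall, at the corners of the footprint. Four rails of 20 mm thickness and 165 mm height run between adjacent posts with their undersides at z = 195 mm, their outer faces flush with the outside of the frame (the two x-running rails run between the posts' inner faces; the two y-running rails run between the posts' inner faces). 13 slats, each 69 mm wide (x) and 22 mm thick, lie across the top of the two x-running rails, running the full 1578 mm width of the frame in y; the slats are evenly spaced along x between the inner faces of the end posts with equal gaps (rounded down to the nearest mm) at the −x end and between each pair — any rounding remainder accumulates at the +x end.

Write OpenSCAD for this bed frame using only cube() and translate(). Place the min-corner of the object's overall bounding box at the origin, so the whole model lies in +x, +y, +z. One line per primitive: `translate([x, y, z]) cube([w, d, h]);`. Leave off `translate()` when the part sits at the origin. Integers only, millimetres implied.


// slat z = rail_z + rail_h = 195 + 165 = 360
// slat gap = ⌊(1905 − 13·69) / 14⌋ = 72
cube([90, 90, 493]);
translate([0, 1488, 0]) cube([90, 90, 493]);
translate([1995, 0, 0]) cube([90, 90, 493]);
translate([1995, 1488, 0]) cube([90, 90, 493]);
translate([90, 0, 195]) cube([1905, 20, 165]);
translate([90, 1558, 195]) cube([1905, 20, 165]);
translate([0, 90, 195]) cube([20, 1398, 165]);
translate([2065, 90, 195]) cube([20, 1398, 165]);
translate([162, 0, 360]) cube([69, 1578, 22]);
translate([303, 0, 360]) cube([69, 1578, 22]);
translate([444, 0, 360]) cube([69, 1578, 22]);
translate([585, 0, 360]) cube([69, 1578, 22]);
translate([726, 0, 360]) cube([69, 1578, 22]);
translate([867, 0, 360]) cube([69, 1578, 22]);
translate([1008, 0, 360]) cube([69, 1578, 22]);
translate([1149, 0, 360]) cube([69, 1578, 22]);
translate([1290, 0, 360]) cube([69, 1578, 22]);
translate([1431, 0, 360]) cube([69, 1578, 22]);
translate([1572, 0, 360]) cube([69, 1578, 22]);
translate([1713, 0, 360]) cube([69, 1578, 22]);
translate([1854, 0, 360]) cube([69, 1578, 22]);


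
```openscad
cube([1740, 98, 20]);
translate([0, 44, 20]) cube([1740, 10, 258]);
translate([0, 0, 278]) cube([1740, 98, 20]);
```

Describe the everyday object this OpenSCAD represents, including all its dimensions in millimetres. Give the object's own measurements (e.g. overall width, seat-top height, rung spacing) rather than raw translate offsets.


An I-beam lying along x, 1740 mm long. Overall section height 298 mm. Two flanges 98 mm wide (y) and 20 mm thick, one on the floor and one at the top; a web 10 mm thick runs between them, centred on the flange width.


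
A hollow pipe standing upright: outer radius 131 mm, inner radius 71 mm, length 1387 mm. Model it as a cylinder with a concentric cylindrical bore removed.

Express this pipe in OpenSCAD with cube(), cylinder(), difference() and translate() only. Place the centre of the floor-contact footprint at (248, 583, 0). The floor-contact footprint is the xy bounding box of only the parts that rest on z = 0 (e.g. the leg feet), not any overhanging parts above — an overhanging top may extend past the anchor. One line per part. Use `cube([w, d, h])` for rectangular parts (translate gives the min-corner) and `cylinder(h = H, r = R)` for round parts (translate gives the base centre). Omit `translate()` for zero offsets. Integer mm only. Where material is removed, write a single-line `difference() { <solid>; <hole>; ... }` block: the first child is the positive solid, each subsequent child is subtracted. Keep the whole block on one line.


difference() { translate([248, 583, 0]) cylinder(h = 1387, r = 131); translate([248, 583, 0]) cylinder(h = 1387, r = 71); }


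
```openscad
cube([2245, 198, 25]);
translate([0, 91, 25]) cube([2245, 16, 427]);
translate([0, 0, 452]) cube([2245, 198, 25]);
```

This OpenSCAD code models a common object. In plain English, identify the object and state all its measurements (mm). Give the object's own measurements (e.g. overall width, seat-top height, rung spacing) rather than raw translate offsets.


An I-beam lying along x, 2245 mm long. Overall section height 477 mm. Two flanges 198 mm wide (y) and 25 mm thick, one on the floor and one at the top; a web 16 mm thick runs between them, centred on the flange width.


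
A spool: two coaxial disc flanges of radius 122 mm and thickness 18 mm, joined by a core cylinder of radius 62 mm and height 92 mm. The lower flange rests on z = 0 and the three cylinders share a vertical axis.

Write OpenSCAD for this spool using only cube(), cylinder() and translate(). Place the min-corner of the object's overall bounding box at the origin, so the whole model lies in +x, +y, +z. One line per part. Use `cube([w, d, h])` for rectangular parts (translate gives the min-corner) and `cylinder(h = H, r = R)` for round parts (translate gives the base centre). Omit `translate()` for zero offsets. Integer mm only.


translate([122, 122, 0]) cylinder(h = 18, r = 122);
translate([122, 122, 18]) cylinder(h = 92, r = 62);
translate([122, 122, 110]) cylinder(h = 18, r = 122);


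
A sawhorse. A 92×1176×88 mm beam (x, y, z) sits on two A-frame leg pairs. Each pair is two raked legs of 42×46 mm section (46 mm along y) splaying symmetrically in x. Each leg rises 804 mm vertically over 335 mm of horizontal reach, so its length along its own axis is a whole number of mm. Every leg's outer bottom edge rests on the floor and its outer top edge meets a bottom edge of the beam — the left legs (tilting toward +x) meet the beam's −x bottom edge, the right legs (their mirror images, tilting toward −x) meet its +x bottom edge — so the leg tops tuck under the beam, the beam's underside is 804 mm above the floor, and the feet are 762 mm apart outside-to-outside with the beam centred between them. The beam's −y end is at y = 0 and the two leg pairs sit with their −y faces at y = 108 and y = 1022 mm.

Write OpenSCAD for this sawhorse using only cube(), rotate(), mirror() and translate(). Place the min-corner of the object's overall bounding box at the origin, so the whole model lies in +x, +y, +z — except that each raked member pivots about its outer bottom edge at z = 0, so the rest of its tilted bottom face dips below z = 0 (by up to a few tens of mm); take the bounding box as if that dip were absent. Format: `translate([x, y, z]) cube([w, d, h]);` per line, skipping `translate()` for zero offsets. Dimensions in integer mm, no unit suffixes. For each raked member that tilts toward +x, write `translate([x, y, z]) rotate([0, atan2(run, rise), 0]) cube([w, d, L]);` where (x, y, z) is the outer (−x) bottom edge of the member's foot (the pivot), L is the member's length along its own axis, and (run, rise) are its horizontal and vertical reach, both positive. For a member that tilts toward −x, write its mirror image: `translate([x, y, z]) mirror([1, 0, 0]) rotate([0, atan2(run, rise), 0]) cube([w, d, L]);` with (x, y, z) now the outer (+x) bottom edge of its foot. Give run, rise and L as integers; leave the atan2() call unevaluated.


translate([335, 0, 804]) cube([92, 1176, 88]);
translate([0, 108, 0]) rotate([0, atan2(335, 804), 0]) cube([42, 46, 871]);
translate([762, 108, 0]) mirror([1, 0, 0]) rotate([0, atan2(335, 804), 0]) cube([42, 46, 871]);
translate([0, 1022, 0]) rotate([0, atan2(335, 804), 0]) cube([42, 46, 871]);
translate([762, 1022, 0]) mirror([1, 0, 0]) rotate([0, atan2(335, 804), 0]) cube([42, 46, 871]);
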